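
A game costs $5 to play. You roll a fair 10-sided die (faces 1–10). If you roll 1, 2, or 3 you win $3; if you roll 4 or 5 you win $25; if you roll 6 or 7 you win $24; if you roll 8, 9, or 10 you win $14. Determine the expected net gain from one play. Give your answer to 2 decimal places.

$9.90

E[payout] = (3/10)·3 + (3/10)·14 + (1/5)·24 + (1/5)·25 = 149/10
Expected profit = 149/10 − 5 = 99/10 ≈ $9.90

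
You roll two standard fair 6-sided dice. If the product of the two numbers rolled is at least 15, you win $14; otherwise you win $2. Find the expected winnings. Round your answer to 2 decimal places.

$6.33

E[payout] = (23/36)·2 + (13/36)·14 = 19/3
≈ $6.33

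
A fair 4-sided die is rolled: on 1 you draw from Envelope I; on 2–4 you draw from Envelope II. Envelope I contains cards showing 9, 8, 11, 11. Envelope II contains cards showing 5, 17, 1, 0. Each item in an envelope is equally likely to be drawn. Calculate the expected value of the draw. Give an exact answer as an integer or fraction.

27/4

E[X | Envelope I] = (9 + 8 + 11 + 11)/4 = 39/4
E[X | Envelope II] = (5 + 17 + 1 + 0)/4 = 23/4
E[X] = (1/4)·39/4 + (3/4)·23/4 = 27/4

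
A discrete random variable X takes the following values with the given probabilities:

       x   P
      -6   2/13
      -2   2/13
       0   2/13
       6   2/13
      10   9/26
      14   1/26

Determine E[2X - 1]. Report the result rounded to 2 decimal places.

6.38

E[2x-1] = (2/13)·(-13) + (2/13)·(-5) + (2/13)·(-1) + (2/13)·11 + (9/26)·19 + (1/26)·27
     = 83/13 ≈ 6.38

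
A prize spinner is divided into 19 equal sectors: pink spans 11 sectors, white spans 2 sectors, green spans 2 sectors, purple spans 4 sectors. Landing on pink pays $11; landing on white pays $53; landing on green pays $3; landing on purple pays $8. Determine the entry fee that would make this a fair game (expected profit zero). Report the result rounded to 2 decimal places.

$13.95

E[payout] = (11/19)·11 + (2/19)·53 + (2/19)·3 + (4/19)·8 = 265/19
Fair fee = E[payout] = 265/19 ≈ $13.95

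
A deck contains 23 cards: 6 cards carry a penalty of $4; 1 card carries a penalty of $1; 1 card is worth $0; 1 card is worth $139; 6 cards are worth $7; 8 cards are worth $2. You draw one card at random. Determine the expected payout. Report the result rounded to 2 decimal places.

$7.48

E[payout] = (6/23)·(-4) + (1/23)·(-1) + (1/23)·0 + (1/23)·139 + (6/23)·7 + (8/23)·2 = 172/23
≈ $7.48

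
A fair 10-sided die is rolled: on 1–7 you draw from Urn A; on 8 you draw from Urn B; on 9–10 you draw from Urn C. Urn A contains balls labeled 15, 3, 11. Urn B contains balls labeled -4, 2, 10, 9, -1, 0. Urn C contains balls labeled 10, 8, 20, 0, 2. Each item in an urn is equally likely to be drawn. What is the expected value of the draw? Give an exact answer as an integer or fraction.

E[X | Urn A] = (15 + 3 + 11)/3 = 29/3
E[X | Urn B] = (-4 + 2 + 10 + 9 − 1 + 0)/6 = 8/3
E[X | Urn C] = (10 + 8 + 20 + 0 + 2)/5 = 8
E[X] = (7/10)·29/3 + (1/10)·8/3 + (1/5)·8 = 259/30

259/30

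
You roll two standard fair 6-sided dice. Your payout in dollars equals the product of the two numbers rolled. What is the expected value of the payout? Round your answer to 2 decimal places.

Distribution of the product of the two numbers rolled: 1 w.p. 1/36, 2 w.p. 1/18, 3 w.p. 1/18, 4 w.p. 1/12, 5 w.p. 1/18, 6 w.p. 1/9, …
E[payout] = (1/36)·1 + (1/18)·2 + (1/18)·3 + (1/12)·4 + (1/18)·5 + (1/9)·6 + (1/18)·8 + (1/36)·9 + (1/18)·10 + (1/9)·12 + (1/18)·15 + (1/36)·16 + (1/18)·18 + (1/18)·20 + (1/18)·24 + (1/36)·25 + (1/18)·30 + (1/36)·36 = 49/4
≈ $12.25

$12.25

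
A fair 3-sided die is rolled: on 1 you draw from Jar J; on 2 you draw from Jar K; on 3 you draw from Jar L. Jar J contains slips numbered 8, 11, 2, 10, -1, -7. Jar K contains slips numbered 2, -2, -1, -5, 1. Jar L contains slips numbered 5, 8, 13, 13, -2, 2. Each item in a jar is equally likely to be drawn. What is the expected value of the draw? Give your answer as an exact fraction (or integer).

28/9

E[X | Jar J] = (8 + 11 + 2 + 10 − 1 − 7)/6 = 23/6
E[X | Jar K] = (2 − 2 − 1 − 5 + 1)/5 = -1
E[X | Jar L] = (5 + 8 + 13 + 13 − 2 + 2)/6 = 13/2
E[X] = (1/3)·23/6 + (1/3)·(-1) + (1/3)·13/2 = 28/9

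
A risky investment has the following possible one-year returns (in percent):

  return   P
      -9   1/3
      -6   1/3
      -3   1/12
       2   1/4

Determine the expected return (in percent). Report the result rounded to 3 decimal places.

-4.750

E[X] = (1/3)·(-9) + (1/3)·(-6) + (1/12)·(-3) + (1/4)·2
     = -19/4 ≈ -4.750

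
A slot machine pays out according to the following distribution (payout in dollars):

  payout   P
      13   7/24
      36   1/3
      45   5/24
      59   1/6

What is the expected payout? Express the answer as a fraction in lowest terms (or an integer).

E[X] = (7/24)·13 + (1/3)·36 + (5/24)·45 + (1/6)·59
     = 35

$35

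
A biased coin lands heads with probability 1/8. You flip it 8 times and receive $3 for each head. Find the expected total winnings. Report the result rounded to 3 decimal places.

$3.000

E[#heads] = 8·1/8 = 1 (linearity over flips).
E[winnings] = 3·1 = 3.
≈ 3.000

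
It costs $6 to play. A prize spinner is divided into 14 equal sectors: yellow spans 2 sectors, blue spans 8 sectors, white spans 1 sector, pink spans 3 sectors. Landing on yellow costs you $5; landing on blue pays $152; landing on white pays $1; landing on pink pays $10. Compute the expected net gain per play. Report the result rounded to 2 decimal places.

$82.36

E[payout] = (2/14)·(-5) + (8/14)·152 + (1/14)·1 + (3/14)·10 = 1237/14
Expected profit = 1237/14 − 6 = 1153/14 ≈ $82.36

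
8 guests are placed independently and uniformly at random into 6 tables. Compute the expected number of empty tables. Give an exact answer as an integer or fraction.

390625/279936

Let Xⱼ=1 if table j is empty. P(Xⱼ=1) = ((6-1)/6)^8 = 390625/1679616.
By linearity, E[#empty] = 6·390625/1679616 = 390625/279936.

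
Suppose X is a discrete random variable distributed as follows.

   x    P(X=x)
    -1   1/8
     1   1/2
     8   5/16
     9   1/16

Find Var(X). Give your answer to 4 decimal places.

E[X] = (1/8)·(-1) + (1/2)·1 + (5/16)·8 + (1/16)·9 = 55/16
E[X²] = (1/8)·1 + (1/2)·1 + (5/16)·64 + (1/16)·81 = 411/16
Var(X) = 411/16 − (55/16)² = 3551/256 ≈ 13.8711

13.8711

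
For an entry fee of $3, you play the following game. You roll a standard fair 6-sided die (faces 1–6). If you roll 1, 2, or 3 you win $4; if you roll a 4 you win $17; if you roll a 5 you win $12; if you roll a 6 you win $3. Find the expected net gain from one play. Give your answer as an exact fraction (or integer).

E[payout] = (1/6)·3 + (1/2)·4 + (1/6)·12 + (1/6)·17 = 22/3
Expected profit = 22/3 − 3 = 13/3

13/3 dollars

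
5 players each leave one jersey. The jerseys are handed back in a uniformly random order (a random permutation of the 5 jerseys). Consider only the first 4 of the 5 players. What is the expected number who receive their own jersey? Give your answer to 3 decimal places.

Let Xᵢ = 1 if person i gets their own jersey. For each i, P(Xᵢ=1) = 1/5.
By linearity of expectation, E[X₁+…+X_4] = 4·(1/5) = 4/5.
≈ 0.800

0.800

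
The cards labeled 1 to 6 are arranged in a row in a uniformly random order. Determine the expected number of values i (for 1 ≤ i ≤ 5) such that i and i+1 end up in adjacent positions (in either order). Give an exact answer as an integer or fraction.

5/3

For each i ∈ {1,…,5}, let Xᵢ = 1 if i and i+1 are adjacent. P(Xᵢ=1) = 2·(6−1)!/6! = 2/6.
By linearity, E[ΣXᵢ] = (5)·(2/6) = 5/3.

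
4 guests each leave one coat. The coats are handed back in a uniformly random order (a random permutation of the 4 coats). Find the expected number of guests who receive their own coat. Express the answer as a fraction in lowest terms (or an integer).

1

Let Xᵢ = 1 if person i gets their own coat. For each i, P(Xᵢ=1) = 1/4.
By linearity of expectation, E[X₁+…+X_4] = 4·(1/4) = 1.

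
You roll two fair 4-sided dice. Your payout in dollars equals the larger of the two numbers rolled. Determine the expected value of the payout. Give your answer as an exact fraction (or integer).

Distribution of the larger of the two numbers rolled: 1 w.p. 1/16, 2 w.p. 3/16, 3 w.p. 5/16, 4 w.p. 7/16
E[payout] = (1/16)·1 + (3/16)·2 + (5/16)·3 + (7/16)·4 = 25/8

25/8 dollars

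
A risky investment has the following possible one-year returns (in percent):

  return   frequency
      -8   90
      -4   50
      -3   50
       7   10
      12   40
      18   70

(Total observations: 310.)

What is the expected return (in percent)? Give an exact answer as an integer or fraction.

74/31

Total = 310, so P(return=-8) = 90/310, etc.
E[X] = (9/31)·(-8) + (5/31)·(-4) + (5/31)·(-3) + (1/31)·7 + (4/31)·12 + (7/31)·18
     = 74/31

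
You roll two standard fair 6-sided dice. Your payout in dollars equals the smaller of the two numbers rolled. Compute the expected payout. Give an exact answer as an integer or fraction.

Distribution of the smaller of the two numbers rolled: 1 w.p. 11/36, 2 w.p. 1/4, 3 w.p. 7/36, 4 w.p. 5/36, 5 w.p. 1/12, 6 w.p. 1/36
E[payout] = (11/36)·1 + (1/4)·2 + (7/36)·3 + (5/36)·4 + (1/12)·5 + (1/36)·6 = 91/36

91/36 dollars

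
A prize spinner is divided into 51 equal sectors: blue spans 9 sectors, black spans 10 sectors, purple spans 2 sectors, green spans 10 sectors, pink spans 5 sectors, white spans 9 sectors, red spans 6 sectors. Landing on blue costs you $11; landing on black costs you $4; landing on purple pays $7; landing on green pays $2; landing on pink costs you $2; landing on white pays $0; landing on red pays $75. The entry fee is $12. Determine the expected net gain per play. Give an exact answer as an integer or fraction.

E[payout] = (9/51)·(-11) + (10/51)·(-4) + (2/51)·7 + (10/51)·2 + (5/51)·(-2) + (9/51)·0 + (6/51)·75 = 335/51
Expected profit = 335/51 − 12 = -277/51

-277/51 dollars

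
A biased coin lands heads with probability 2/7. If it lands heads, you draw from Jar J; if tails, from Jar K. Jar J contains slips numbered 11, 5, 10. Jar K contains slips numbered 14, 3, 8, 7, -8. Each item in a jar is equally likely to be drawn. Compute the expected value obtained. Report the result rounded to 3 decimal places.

E[X | Jar J] = (11 + 5 + 10)/3 = 26/3
E[X | Jar K] = (14 + 3 + 8 + 7 − 8)/5 = 24/5
E[X] = (2/7)·26/3 + (5/7)·24/5 = 124/21 ≈ 5.905

5.905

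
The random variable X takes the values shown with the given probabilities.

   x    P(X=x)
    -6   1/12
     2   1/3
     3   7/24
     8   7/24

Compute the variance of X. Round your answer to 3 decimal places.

E[X] = (1/12)·(-6) + (1/3)·2 + (7/24)·3 + (7/24)·8 = 27/8
E[X²] = (1/12)·36 + (1/3)·4 + (7/24)·9 + (7/24)·64 = 205/8
Var(X) = 205/8 − (27/8)² = 911/64 ≈ 14.234

14.234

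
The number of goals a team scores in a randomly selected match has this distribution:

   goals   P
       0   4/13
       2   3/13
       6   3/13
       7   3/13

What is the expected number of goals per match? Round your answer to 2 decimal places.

3.46

E[X] = (4/13)·0 + (3/13)·2 + (3/13)·6 + (3/13)·7
     = 45/13 ≈ 3.46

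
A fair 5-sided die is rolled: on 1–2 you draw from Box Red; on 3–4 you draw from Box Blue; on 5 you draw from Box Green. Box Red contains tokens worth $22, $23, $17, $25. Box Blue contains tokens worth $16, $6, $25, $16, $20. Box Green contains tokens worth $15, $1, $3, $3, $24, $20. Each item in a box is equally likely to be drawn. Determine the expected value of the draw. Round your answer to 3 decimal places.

E[X | Box Red] = (22 + 23 + 17 + 25)/4 = 87/4
E[X | Box Blue] = (16 + 6 + 25 + 16 + 20)/5 = 83/5
E[X | Box Green] = (15 + 1 + 3 + 3 + 24 + 20)/6 = 11
E[X] = (2/5)·87/4 + (2/5)·83/5 + (1/5)·11 = 877/50 ≈ 17.540

$17.540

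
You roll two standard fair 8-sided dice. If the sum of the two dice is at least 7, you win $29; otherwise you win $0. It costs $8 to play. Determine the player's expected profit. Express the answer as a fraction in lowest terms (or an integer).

909/64 dollars

E[payout] = (15/64)·0 + (49/64)·29 = 1421/64
Expected profit = 1421/64 − 8 = 909/64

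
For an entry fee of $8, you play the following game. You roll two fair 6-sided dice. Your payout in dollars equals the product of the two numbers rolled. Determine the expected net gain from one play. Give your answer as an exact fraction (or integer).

17/4 dollars

Distribution of the product of the two numbers rolled: 1 w.p. 1/36, 2 w.p. 1/18, 3 w.p. 1/18, 4 w.p. 1/12, 5 w.p. 1/18, 6 w.p. 1/9, …
E[payout] = (1/36)·1 + (1/18)·2 + (1/18)·3 + (1/12)·4 + (1/18)·5 + (1/9)·6 + (1/18)·8 + (1/36)·9 + (1/18)·10 + (1/9)·12 + (1/18)·15 + (1/36)·16 + (1/18)·18 + (1/18)·20 + (1/18)·24 + (1/36)·25 + (1/18)·30 + (1/36)·36 = 49/4
Expected profit = 49/4 − 8 = 17/4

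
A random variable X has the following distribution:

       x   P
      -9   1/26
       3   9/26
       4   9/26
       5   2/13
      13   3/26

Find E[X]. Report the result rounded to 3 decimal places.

E[X] = (1/26)·(-9) + (9/26)·3 + (9/26)·4 + (2/13)·5 + (3/26)·13
     = 113/26 ≈ 4.346

4.346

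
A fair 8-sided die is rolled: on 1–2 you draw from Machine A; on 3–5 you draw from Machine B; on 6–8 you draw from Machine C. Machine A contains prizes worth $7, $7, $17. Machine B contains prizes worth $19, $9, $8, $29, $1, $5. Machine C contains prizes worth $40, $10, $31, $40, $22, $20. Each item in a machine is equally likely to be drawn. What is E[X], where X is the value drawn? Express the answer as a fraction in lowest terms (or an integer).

E[X | Machine A] = (7 + 7 + 17)/3 = 31/3
E[X | Machine B] = (19 + 9 + 8 + 29 + 1 + 5)/6 = 71/6
E[X | Machine C] = (40 + 10 + 31 + 40 + 22 + 20)/6 = 163/6
E[X] = (1/4)·31/3 + (3/8)·71/6 + (3/8)·163/6 = 413/24

413/24 dollars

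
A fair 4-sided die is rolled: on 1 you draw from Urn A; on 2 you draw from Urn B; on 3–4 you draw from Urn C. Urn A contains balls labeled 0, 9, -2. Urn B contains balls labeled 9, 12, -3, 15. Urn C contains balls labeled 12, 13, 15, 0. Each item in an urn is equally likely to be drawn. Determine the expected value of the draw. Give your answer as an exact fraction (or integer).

367/48

E[X | Urn A] = (0 + 9 − 2)/3 = 7/3
E[X | Urn B] = (9 + 12 − 3 + 15)/4 = 33/4
E[X | Urn C] = (12 + 13 + 15 + 0)/4 = 10
E[X] = (1/4)·7/3 + (1/4)·33/4 + (1/2)·10 = 367/48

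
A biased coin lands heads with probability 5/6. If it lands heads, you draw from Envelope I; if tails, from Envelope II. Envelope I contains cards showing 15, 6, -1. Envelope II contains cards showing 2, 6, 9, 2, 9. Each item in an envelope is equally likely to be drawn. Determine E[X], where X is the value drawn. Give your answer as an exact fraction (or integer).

E[X | Envelope I] = (15 + 6 − 1)/3 = 20/3
E[X | Envelope II] = (2 + 6 + 9 + 2 + 9)/5 = 28/5
E[X] = (5/6)·20/3 + (1/6)·28/5 = 292/45

292/45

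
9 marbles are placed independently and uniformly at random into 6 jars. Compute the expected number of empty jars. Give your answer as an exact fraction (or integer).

Let Xⱼ=1 if jar j is empty. P(Xⱼ=1) = ((6-1)/6)^9 = 1953125/10077696.
By linearity, E[#empty] = 6·1953125/10077696 = 1953125/1679616.

1953125/1679616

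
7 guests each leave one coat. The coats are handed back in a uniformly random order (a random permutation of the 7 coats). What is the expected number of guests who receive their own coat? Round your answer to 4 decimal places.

Let Xᵢ = 1 if person i gets their own coat. For each i, P(Xᵢ=1) = 1/7.
By linearity of expectation, E[X₁+…+X_7] = 7·(1/7) = 1.
≈ 1.0000

1.0000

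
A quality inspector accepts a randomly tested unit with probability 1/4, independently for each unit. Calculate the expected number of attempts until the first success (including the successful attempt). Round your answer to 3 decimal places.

4.000

For a geometric distribution, E[trials] = 1/p = 1/(1/4) = 4.
≈ 4.000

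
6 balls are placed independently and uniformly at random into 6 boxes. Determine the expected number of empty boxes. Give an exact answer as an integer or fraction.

Let Xⱼ=1 if box j is empty. P(Xⱼ=1) = ((6-1)/6)^6 = 15625/46656.
By linearity, E[#empty] = 6·15625/46656 = 15625/7776.

15625/7776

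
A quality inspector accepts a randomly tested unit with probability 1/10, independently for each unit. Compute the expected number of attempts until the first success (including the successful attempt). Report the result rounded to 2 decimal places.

10.00

For a geometric distribution, E[trials] = 1/p = 1/(1/10) = 10.
≈ 10.00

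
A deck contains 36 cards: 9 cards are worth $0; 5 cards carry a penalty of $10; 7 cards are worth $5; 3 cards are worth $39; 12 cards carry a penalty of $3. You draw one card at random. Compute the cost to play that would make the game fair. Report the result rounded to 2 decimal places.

E[payout] = (9/36)·0 + (5/36)·(-10) + (7/36)·5 + (3/36)·39 + (12/36)·(-3) = 11/6
Fair fee = E[payout] = 11/6 ≈ $1.83

$1.83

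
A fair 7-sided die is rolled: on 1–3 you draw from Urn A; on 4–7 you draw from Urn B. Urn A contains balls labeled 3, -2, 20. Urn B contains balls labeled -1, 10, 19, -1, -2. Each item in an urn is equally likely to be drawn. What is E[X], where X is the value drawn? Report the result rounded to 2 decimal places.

E[X | Urn A] = (3 − 2 + 20)/3 = 7
E[X | Urn B] = (-1 + 10 + 19 − 1 − 2)/5 = 5
E[X] = (3/7)·7 + (4/7)·5 = 41/7 ≈ 5.86

5.86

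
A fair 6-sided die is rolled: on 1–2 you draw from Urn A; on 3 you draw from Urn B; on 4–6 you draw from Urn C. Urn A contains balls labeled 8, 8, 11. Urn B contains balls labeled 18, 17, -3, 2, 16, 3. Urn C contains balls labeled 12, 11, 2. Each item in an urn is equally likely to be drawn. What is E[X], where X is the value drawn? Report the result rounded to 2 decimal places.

8.64

E[X | Urn A] = (8 + 8 + 11)/3 = 9
E[X | Urn B] = (18 + 17 − 3 + 2 + 16 + 3)/6 = 53/6
E[X | Urn C] = (12 + 11 + 2)/3 = 25/3
E[X] = (1/3)·9 + (1/6)·53/6 + (1/2)·25/3 = 311/36 ≈ 8.64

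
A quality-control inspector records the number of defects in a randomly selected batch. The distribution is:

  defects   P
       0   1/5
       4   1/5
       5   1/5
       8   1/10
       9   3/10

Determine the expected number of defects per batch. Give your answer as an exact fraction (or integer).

53/10

E[X] = (1/5)·0 + (1/5)·4 + (1/5)·5 + (1/10)·8 + (3/10)·9
     = 53/10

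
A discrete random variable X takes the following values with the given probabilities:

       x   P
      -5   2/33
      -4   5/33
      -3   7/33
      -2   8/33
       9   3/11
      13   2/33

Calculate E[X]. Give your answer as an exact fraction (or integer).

40/33

E[X] = (2/33)·(-5) + (5/33)·(-4) + (7/33)·(-3) + (8/33)·(-2) + (3/11)·9 + (2/33)·13
     = 40/33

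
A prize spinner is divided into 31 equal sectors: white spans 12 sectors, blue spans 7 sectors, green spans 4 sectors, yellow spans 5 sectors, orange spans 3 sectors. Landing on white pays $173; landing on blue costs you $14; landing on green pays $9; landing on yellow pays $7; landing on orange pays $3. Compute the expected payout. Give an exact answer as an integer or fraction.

2058/31 dollars

E[payout] = (12/31)·173 + (7/31)·(-14) + (4/31)·9 + (5/31)·7 + (3/31)·3 = 2058/31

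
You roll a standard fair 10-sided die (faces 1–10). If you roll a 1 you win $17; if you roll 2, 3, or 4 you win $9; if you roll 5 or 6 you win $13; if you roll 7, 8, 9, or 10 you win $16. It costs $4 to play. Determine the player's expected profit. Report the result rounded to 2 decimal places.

E[payout] = (3/10)·9 + (1/5)·13 + (2/5)·16 + (1/10)·17 = 67/5
Expected profit = 67/5 − 4 = 47/5 ≈ $9.40

$9.40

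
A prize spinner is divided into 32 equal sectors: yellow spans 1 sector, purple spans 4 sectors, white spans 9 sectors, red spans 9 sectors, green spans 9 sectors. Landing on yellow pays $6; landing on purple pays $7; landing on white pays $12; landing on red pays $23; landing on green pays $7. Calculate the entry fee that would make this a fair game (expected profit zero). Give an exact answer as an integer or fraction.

E[payout] = (1/32)·6 + (4/32)·7 + (9/32)·12 + (9/32)·23 + (9/32)·7 = 103/8
Fair fee = E[payout] = 103/8

103/8 dollars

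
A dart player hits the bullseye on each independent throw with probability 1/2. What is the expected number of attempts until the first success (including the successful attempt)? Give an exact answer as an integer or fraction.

For a geometric distribution, E[trials] = 1/p = 1/(1/2) = 2.

2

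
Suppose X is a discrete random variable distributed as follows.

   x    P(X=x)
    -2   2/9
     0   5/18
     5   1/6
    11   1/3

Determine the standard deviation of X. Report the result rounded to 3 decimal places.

5.380

E[X] = 73/18, E[X²] = 817/18
Var(X) = E[X²] − (E[X])² = 817/18 − 5329/324 = 9377/324
SD(X) = √(9377/324) ≈ 5.380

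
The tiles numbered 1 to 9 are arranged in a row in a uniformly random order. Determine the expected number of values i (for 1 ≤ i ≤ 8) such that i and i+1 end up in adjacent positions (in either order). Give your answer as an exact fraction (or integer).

For each i ∈ {1,…,8}, let Xᵢ = 1 if i and i+1 are adjacent. P(Xᵢ=1) = 2·(9−1)!/9! = 2/9.
By linearity, E[ΣXᵢ] = (8)·(2/9) = 16/9.

16/9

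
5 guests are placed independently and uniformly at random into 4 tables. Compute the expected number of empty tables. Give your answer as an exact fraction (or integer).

Let Xⱼ=1 if table j is empty. P(Xⱼ=1) = ((4-1)/4)^5 = 243/1024.
By linearity, E[#empty] = 4·243/1024 = 243/256.

243/256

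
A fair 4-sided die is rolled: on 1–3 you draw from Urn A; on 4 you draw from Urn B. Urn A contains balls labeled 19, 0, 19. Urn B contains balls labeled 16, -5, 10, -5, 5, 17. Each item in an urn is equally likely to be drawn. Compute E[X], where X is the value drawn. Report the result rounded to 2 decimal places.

E[X | Urn A] = (19 + 0 + 19)/3 = 38/3
E[X | Urn B] = (16 − 5 + 10 − 5 + 5 + 17)/6 = 19/3
E[X] = (3/4)·38/3 + (1/4)·19/3 = 133/12 ≈ 11.08

11.08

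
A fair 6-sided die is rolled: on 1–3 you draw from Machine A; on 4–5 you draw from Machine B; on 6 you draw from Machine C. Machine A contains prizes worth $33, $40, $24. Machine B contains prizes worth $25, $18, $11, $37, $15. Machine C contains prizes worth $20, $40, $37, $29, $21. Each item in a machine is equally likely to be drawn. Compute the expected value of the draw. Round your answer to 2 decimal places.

E[X | Machine A] = (33 + 40 + 24)/3 = 97/3
E[X | Machine B] = (25 + 18 + 11 + 37 + 15)/5 = 106/5
E[X | Machine C] = (20 + 40 + 37 + 29 + 21)/5 = 147/5
E[X] = (1/2)·97/3 + (1/3)·106/5 + (1/6)·147/5 = 422/15 ≈ 28.13

$28.13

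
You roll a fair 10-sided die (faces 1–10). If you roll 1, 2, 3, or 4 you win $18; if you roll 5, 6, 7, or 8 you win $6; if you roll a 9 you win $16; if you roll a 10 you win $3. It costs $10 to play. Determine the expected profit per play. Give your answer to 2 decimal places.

$1.50

E[payout] = (1/10)·3 + (2/5)·6 + (1/10)·16 + (2/5)·18 = 23/2
Expected profit = 23/2 − 10 = 3/2 ≈ $1.50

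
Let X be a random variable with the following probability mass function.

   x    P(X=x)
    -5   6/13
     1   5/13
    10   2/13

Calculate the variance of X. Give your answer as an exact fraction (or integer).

E[X] = (6/13)·(-5) + (5/13)·1 + (2/13)·10 = -5/13
E[X²] = (6/13)·25 + (5/13)·1 + (2/13)·100 = 355/13
Var(X) = 355/13 − (-5/13)² = 4590/169

4590/169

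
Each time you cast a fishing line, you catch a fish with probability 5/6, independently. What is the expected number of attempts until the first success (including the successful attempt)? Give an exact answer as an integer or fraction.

For a geometric distribution, E[trials] = 1/p = 1/(5/6) = 6/5.

6/5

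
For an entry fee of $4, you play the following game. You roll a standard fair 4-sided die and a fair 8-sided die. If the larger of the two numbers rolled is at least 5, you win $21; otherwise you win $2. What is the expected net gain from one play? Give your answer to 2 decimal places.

$7.50

E[payout] = (1/2)·2 + (1/2)·21 = 23/2
Expected profit = 23/2 − 4 = 15/2 ≈ $7.50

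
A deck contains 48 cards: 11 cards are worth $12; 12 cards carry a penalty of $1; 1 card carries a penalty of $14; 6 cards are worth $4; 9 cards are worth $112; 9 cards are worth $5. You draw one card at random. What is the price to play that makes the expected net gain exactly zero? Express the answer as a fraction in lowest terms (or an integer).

E[payout] = (11/48)·12 + (12/48)·(-1) + (1/48)·(-14) + (6/48)·4 + (9/48)·112 + (9/48)·5 = 1183/48
Fair fee = E[payout] = 1183/48

1183/48 dollars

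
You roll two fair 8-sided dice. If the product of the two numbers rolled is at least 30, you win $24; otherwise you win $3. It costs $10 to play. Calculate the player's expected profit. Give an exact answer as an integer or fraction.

E[payout] = (47/64)·3 + (17/64)·24 = 549/64
Expected profit = 549/64 − 10 = -91/64

-91/64 dollars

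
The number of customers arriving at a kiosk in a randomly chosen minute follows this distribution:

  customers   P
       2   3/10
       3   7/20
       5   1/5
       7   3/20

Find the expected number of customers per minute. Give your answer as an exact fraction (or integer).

E[X] = (3/10)·2 + (7/20)·3 + (1/5)·5 + (3/20)·7
     = 37/10

37/10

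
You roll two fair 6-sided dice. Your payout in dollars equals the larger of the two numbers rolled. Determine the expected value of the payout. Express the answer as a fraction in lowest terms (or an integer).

Distribution of the larger of the two numbers rolled: 1 w.p. 1/36, 2 w.p. 1/12, 3 w.p. 5/36, 4 w.p. 7/36, 5 w.p. 1/4, 6 w.p. 11/36
E[payout] = (1/36)·1 + (1/12)·2 + (5/36)·3 + (7/36)·4 + (1/4)·5 + (11/36)·6 = 161/36

161/36 dollars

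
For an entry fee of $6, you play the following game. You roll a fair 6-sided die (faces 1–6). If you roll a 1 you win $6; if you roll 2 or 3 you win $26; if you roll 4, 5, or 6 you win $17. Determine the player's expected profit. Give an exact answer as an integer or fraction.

E[payout] = (1/6)·6 + (1/2)·17 + (1/3)·26 = 109/6
Expected profit = 109/6 − 6 = 73/6

73/6 dollars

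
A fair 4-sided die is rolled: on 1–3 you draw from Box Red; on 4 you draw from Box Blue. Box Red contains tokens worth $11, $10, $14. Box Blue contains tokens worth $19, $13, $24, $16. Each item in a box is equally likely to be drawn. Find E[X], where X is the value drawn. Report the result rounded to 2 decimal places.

E[X | Box Red] = (11 + 10 + 14)/3 = 35/3
E[X | Box Blue] = (19 + 13 + 24 + 16)/4 = 18
E[X] = (3/4)·35/3 + (1/4)·18 = 53/4 ≈ 13.25

$13.25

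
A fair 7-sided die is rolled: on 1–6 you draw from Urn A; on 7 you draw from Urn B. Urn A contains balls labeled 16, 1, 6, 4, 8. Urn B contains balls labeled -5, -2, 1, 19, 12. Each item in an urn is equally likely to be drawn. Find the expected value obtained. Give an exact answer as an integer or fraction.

47/7

E[X | Urn A] = (16 + 1 + 6 + 4 + 8)/5 = 7
E[X | Urn B] = (-5 − 2 + 1 + 19 + 12)/5 = 5
E[X] = (6/7)·7 + (1/7)·5 = 47/7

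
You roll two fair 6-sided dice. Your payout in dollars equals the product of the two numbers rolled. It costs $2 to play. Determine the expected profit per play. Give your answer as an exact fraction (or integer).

41/4 dollars

Distribution of the product of the two numbers rolled: 1 w.p. 1/36, 2 w.p. 1/18, 3 w.p. 1/18, 4 w.p. 1/12, 5 w.p. 1/18, 6 w.p. 1/9, …
E[payout] = (1/36)·1 + (1/18)·2 + (1/18)·3 + (1/12)·4 + (1/18)·5 + (1/9)·6 + (1/18)·8 + (1/36)·9 + (1/18)·10 + (1/9)·12 + (1/18)·15 + (1/36)·16 + (1/18)·18 + (1/18)·20 + (1/18)·24 + (1/36)·25 + (1/18)·30 + (1/36)·36 = 49/4
Expected profit = 49/4 − 2 = 41/4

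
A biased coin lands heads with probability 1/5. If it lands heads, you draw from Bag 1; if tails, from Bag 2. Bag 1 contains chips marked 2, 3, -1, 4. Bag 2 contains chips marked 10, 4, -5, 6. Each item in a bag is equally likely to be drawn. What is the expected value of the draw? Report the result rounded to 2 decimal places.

3.40

E[X | Bag 1] = (2 + 3 − 1 + 4)/4 = 2
E[X | Bag 2] = (10 + 4 − 5 + 6)/4 = 15/4
E[X] = (1/5)·2 + (4/5)·15/4 = 17/5 ≈ 3.40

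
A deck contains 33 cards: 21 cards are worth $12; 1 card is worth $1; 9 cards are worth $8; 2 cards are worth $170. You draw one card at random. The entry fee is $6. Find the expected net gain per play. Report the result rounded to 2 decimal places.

E[payout] = (21/33)·12 + (1/33)·1 + (9/33)·8 + (2/33)·170 = 665/33
Expected profit = 665/33 − 6 = 467/33 ≈ $14.15

$14.15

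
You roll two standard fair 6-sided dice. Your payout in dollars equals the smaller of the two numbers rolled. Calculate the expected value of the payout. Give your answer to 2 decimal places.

Distribution of the smaller of the two numbers rolled: 1 w.p. 11/36, 2 w.p. 1/4, 3 w.p. 7/36, 4 w.p. 5/36, 5 w.p. 1/12, 6 w.p. 1/36
E[payout] = (11/36)·1 + (1/4)·2 + (7/36)·3 + (5/36)·4 + (1/12)·5 + (1/36)·6 = 91/36
≈ $2.53

$2.53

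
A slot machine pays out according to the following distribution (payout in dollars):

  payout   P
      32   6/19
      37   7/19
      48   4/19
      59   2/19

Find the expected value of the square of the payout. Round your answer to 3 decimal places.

1679.211

E[X²] = (6/19)·1024 + (7/19)·1369 + (4/19)·2304 + (2/19)·3481
     = 31905/19 ≈ 1679.211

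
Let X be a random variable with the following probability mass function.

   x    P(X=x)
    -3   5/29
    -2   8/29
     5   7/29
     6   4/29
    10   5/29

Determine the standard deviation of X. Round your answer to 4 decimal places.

4.8644

E[X] = 78/29, E[X²] = 896/29
Var(X) = E[X²] − (E[X])² = 896/29 − 6084/841 = 19900/841
SD(X) = √(19900/841) ≈ 4.8644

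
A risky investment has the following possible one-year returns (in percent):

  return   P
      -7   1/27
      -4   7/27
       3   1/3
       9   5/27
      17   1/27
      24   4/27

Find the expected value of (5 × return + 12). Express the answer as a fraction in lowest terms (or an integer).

358/9

E[5x+12] = (1/27)·(-23) + (7/27)·(-8) + (1/3)·27 + (5/27)·57 + (1/27)·97 + (4/27)·132
     = 358/9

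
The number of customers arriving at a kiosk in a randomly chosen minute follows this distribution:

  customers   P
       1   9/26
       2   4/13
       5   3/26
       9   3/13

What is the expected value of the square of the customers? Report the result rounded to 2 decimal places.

E[X²] = (9/26)·1 + (4/13)·4 + (3/26)·25 + (3/13)·81
     = 301/13 ≈ 23.15

23.15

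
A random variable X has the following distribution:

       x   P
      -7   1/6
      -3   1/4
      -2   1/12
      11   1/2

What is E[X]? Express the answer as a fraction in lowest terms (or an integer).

E[X] = (1/6)·(-7) + (1/4)·(-3) + (1/12)·(-2) + (1/2)·11
     = 41/12

41/12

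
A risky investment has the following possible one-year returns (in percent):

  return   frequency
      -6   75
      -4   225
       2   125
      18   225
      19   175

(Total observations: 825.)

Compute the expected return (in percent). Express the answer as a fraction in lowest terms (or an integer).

Total = 825, so P(return=-6) = 75/825, etc.
E[X] = (1/11)·(-6) + (3/11)·(-4) + (5/33)·2 + (3/11)·18 + (7/33)·19
     = 251/33

251/33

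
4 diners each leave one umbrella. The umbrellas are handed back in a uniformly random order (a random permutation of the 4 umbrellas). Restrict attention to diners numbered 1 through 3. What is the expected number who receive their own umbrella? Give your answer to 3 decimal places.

0.750

Let Xᵢ = 1 if person i gets their own umbrella. For each i, P(Xᵢ=1) = 1/4.
By linearity of expectation, E[X₁+…+X_3] = 3·(1/4) = 3/4.
≈ 0.750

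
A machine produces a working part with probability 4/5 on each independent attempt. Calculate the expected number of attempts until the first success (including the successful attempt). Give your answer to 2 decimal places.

For a geometric distribution, E[trials] = 1/p = 1/(4/5) = 5/4.
≈ 1.25

1.25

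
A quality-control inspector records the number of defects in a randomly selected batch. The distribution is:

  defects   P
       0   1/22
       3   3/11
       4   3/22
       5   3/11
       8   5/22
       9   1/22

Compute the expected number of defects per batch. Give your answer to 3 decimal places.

4.955

E[X] = (1/22)·0 + (3/11)·3 + (3/22)·4 + (3/11)·5 + (5/22)·8 + (1/22)·9
     = 109/22 ≈ 4.955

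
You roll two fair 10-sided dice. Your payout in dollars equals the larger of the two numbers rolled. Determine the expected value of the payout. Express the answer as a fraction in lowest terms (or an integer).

143/20 dollars

Distribution of the larger of the two numbers rolled: 1 w.p. 1/100, 2 w.p. 3/100, 3 w.p. 1/20, 4 w.p. 7/100, 5 w.p. 9/100, 6 w.p. 11/100, …
E[payout] = (1/100)·1 + (3/100)·2 + (1/20)·3 + (7/100)·4 + (9/100)·5 + (11/100)·6 + (13/100)·7 + (3/20)·8 + (17/100)·9 + (19/100)·10 = 143/20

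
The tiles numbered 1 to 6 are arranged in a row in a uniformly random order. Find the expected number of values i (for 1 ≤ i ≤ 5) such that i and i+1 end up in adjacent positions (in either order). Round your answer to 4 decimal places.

For each i ∈ {1,…,5}, let Xᵢ = 1 if i and i+1 are adjacent. P(Xᵢ=1) = 2·(6−1)!/6! = 2/6.
By linearity, E[ΣXᵢ] = (5)·(2/6) = 5/3.
≈ 1.6667

1.6667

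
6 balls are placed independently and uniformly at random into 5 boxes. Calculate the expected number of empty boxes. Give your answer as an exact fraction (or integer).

4096/3125

Let Xⱼ=1 if box j is empty. P(Xⱼ=1) = ((5-1)/5)^6 = 4096/15625.
By linearity, E[#empty] = 5·4096/15625 = 4096/3125.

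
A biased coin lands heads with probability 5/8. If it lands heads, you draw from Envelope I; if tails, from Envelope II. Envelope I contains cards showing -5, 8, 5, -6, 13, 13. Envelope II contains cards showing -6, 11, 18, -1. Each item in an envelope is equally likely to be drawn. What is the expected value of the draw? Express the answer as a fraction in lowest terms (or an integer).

E[X | Envelope I] = (-5 + 8 + 5 − 6 + 13 + 13)/6 = 14/3
E[X | Envelope II] = (-6 + 11 + 18 − 1)/4 = 11/2
E[X] = (5/8)·14/3 + (3/8)·11/2 = 239/48

239/48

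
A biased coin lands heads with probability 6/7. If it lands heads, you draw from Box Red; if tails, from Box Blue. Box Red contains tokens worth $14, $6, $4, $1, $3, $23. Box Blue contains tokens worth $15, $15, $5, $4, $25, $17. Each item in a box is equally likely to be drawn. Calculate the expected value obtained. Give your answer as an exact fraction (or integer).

E[X | Box Red] = (14 + 6 + 4 + 1 + 3 + 23)/6 = 17/2
E[X | Box Blue] = (15 + 15 + 5 + 4 + 25 + 17)/6 = 27/2
E[X] = (6/7)·17/2 + (1/7)·27/2 = 129/14

129/14 dollars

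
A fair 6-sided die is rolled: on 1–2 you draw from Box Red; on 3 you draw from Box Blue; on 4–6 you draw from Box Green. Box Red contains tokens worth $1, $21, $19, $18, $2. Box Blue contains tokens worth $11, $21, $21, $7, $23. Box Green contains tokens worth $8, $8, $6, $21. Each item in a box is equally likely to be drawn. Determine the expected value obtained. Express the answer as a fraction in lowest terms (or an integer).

293/24 dollars

E[X | Box Red] = (1 + 21 + 19 + 18 + 2)/5 = 61/5
E[X | Box Blue] = (11 + 21 + 21 + 7 + 23)/5 = 83/5
E[X | Box Green] = (8 + 8 + 6 + 21)/4 = 43/4
E[X] = (1/3)·61/5 + (1/6)·83/5 + (1/2)·43/4 = 293/24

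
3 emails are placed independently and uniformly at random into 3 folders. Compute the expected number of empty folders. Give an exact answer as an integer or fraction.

8/9

Let Xⱼ=1 if folder j is empty. P(Xⱼ=1) = ((3-1)/3)^3 = 8/27.
By linearity, E[#empty] = 3·8/27 = 8/9.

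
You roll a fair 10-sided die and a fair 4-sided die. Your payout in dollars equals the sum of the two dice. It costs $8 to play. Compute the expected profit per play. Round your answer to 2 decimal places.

$0.00

Distribution of the sum of the two dice: 2 w.p. 1/40, 3 w.p. 1/20, 4 w.p. 3/40, 5 w.p. 1/10, 6 w.p. 1/10, 7 w.p. 1/10, …
E[payout] = (1/40)·2 + (1/20)·3 + (3/40)·4 + (1/10)·5 + (1/10)·6 + (1/10)·7 + (1/10)·8 + (1/10)·9 + (1/10)·10 + (1/10)·11 + (3/40)·12 + (1/20)·13 + (1/40)·14 = 8
Expected profit = 8 − 8 = 0 ≈ $0.00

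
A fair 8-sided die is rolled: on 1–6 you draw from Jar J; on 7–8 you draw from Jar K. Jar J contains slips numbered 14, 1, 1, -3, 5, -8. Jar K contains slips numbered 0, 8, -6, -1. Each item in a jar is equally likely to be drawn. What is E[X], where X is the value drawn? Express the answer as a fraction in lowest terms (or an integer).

21/16

E[X | Jar J] = (14 + 1 + 1 − 3 + 5 − 8)/6 = 5/3
E[X | Jar K] = (0 + 8 − 6 − 1)/4 = 1/4
E[X] = (3/4)·5/3 + (1/4)·1/4 = 21/16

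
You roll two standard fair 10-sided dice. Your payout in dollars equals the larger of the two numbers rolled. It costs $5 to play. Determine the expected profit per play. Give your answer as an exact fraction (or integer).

Distribution of the larger of the two numbers rolled: 1 w.p. 1/100, 2 w.p. 3/100, 3 w.p. 1/20, 4 w.p. 7/100, 5 w.p. 9/100, 6 w.p. 11/100, …
E[payout] = (1/100)·1 + (3/100)·2 + (1/20)·3 + (7/100)·4 + (9/100)·5 + (11/100)·6 + (13/100)·7 + (3/20)·8 + (17/100)·9 + (19/100)·10 = 143/20
Expected profit = 143/20 − 5 = 43/20

43/20 dollars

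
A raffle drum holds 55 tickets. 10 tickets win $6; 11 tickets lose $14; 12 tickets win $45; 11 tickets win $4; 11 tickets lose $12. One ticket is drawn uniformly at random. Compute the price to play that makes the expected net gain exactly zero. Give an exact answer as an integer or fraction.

E[payout] = (10/55)·6 + (11/55)·(-14) + (12/55)·45 + (11/55)·4 + (11/55)·(-12) = 358/55
Fair fee = E[payout] = 358/55

358/55 dollars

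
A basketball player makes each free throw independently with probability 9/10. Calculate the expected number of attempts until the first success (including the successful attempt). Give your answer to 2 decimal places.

For a geometric distribution, E[trials] = 1/p = 1/(9/10) = 10/9.
≈ 1.11

1.11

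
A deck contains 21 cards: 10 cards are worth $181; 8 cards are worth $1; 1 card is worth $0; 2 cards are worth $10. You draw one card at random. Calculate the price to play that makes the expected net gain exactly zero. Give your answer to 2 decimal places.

E[payout] = (10/21)·181 + (8/21)·1 + (1/21)·0 + (2/21)·10 = 1838/21
Fair fee = E[payout] = 1838/21 ≈ $87.52

$87.52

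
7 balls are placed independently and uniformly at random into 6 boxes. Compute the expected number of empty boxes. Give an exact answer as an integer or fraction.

78125/46656

Let Xⱼ=1 if box j is empty. P(Xⱼ=1) = ((6-1)/6)^7 = 78125/279936.
By linearity, E[#empty] = 6·78125/279936 = 78125/46656.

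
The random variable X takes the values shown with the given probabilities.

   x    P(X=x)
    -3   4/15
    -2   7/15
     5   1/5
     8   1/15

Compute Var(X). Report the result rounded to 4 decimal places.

13.4933

E[X] = (4/15)·(-3) + (7/15)·(-2) + (1/5)·5 + (1/15)·8 = -1/5
E[X²] = (4/15)·9 + (7/15)·4 + (1/5)·25 + (1/15)·64 = 203/15
Var(X) = 203/15 − (-1/5)² = 1012/75 ≈ 13.4933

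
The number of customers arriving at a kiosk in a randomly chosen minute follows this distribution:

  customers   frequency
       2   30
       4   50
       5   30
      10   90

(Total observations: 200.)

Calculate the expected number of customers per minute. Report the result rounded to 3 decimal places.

Total = 200, so P(customers=2) = 30/200, etc.
E[X] = (3/20)·2 + (1/4)·4 + (3/20)·5 + (9/20)·10
     = 131/20 ≈ 6.550

6.550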